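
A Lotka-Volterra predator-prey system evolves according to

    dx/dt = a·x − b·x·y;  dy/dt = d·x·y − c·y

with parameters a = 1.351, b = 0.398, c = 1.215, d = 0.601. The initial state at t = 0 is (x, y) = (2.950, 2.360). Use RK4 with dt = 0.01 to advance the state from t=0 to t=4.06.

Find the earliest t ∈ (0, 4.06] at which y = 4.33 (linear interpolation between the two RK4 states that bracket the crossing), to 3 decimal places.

t=0.000: state=(2.950, 2.360)
step 1 (dt=0.01): k1=(1.215, 1.317), k2=(1.209, 1.329), k3=(1.209, 1.329), k4=(1.204, 1.341); state += dt/6·(k1+2k2+2k3+k4)
t=0.010: state=(2.962, 2.373)
t=0.020: state=(2.974, 2.387)
t=0.030: state=(2.986, 2.401)
continuing one RK4 step at a time; state shown every 20 steps (Δt=0.2):
t=0.200: state=(3.166, 2.675)
t=0.400: state=(3.299, 3.097)
t=0.600: state=(3.310, 3.618)
t=0.800: state=(3.178, 4.197)
t=0.840: state=(3.135, 4.313)
next step: t=0.850: state=(3.124, 4.342) — y has crossed 4.33
linear interpolation between t=0.840 (4.31312) and t=0.850 (4.34193) → t≈0.846

t = 0.846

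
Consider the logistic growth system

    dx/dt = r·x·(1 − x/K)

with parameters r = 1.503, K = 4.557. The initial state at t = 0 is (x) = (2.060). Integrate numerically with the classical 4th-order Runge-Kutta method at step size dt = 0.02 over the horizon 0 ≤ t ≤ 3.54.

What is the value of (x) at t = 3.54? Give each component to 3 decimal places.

(x) = (4.530)

t=0.000: state=(2.060)
step 1 (dt=0.02): k1=(1.697), k2=(1.699), k3=(1.699), k4=(1.701); state += dt/6·(k1+2k2+2k3+k4)
t=0.020: state=(2.094)
t=0.040: state=(2.128)
t=0.060: state=(2.162)
continuing one RK4 step at a time; state shown every 10 steps (Δt=0.2):
t=0.200: state=(2.402)
t=0.400: state=(2.738)
t=0.600: state=(3.054)
t=0.800: state=(3.340)
t=1.000: state=(3.589)
t=1.200: state=(3.799)
t=1.400: state=(3.970)
t=1.600: state=(4.107)
t=1.800: state=(4.215)
t=2.000: state=(4.299)
t=2.200: state=(4.363)
t=2.400: state=(4.412)
t=2.600: state=(4.449)
t=2.800: state=(4.476)
t=3.000: state=(4.497)
t=3.200: state=(4.512)
t=3.400: state=(4.524)
t=3.540: state=(4.530)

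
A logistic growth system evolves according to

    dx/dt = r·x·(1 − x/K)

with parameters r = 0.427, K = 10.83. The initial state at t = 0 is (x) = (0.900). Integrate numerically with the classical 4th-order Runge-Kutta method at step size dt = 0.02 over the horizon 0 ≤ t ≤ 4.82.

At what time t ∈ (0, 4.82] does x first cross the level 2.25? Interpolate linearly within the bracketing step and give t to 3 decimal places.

t=0.000: state=(0.900)
step 1 (dt=0.02): k1=(0.352), k2=(0.354), k3=(0.354), k4=(0.355); state += dt/6·(k1+2k2+2k3+k4)
t=0.020: state=(0.907)
t=0.040: state=(0.914)
t=0.060: state=(0.921)
continuing one RK4 step at a time; state shown every 10 steps (Δt=0.2):
t=0.200: state=(0.973)
t=0.400: state=(1.051)
t=0.600: state=(1.135)
t=0.800: state=(1.225)
t=1.000: state=(1.321)
t=1.200: state=(1.423)
t=1.400: state=(1.532)
t=1.600: state=(1.648)
t=1.800: state=(1.771)
t=2.000: state=(1.901)
t=2.200: state=(2.039)
t=2.400: state=(2.184)
t=2.480: state=(2.244)
next step: t=2.500: state=(2.259) — x has crossed 2.25
linear interpolation between t=2.480 (2.24384) and t=2.500 (2.25907) → t≈2.488

t = 2.488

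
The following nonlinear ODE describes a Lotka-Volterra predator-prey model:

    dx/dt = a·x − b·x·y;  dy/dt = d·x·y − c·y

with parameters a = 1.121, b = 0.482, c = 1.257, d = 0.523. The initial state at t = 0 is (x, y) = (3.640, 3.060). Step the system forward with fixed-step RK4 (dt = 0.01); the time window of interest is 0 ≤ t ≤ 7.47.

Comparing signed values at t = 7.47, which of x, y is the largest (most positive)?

t=0.000: state=(3.640, 3.060)
step 1 (dt=0.01): k1=(-1.288, 1.979), k2=(-1.303, 1.975), k3=(-1.303, 1.975), k4=(-1.318, 1.971); state += dt/6·(k1+2k2+2k3+k4)
t=0.010: state=(3.627, 3.080)
t=0.020: state=(3.614, 3.099)
t=0.030: state=(3.600, 3.119)
continuing one RK4 step at a time; state shown every 25 steps (Δt=0.25):
t=0.250: state=(3.239, 3.509)
t=0.500: state=(2.755, 3.794)
t=0.750: state=(2.295, 3.852)
t=1.000: state=(1.923, 3.702)
t=1.250: state=(1.656, 3.413)
t=1.500: state=(1.484, 3.058)
t=1.750: state=(1.389, 2.693)
t=2.000: state=(1.357, 2.352)
t=2.250: state=(1.378, 2.053)
t=2.500: state=(1.446, 1.802)
t=2.750: state=(1.560, 1.601)
t=3.000: state=(1.719, 1.448)
t=3.250: state=(1.924, 1.342)
t=3.500: state=(2.175, 1.280)
t=3.750: state=(2.470, 1.266)
t=4.000: state=(2.802, 1.305)
t=4.250: state=(3.151, 1.407)
t=4.500: state=(3.486, 1.586)
t=4.750: state=(3.752, 1.861)
t=5.000: state=(3.882, 2.243)
t=5.250: state=(3.813, 2.716)
t=5.500: state=(3.530, 3.213)
t=5.750: state=(3.090, 3.621)
t=6.000: state=(2.604, 3.837)
t=6.250: state=(2.167, 3.824)
t=6.500: state=(1.828, 3.623)
t=6.750: state=(1.593, 3.305)
t=7.000: state=(1.447, 2.942)
t=7.250: state=(1.373, 2.582)
t=7.470: state=(1.357, 2.290)
compare at T: x=1.357, y=2.290

largest component: y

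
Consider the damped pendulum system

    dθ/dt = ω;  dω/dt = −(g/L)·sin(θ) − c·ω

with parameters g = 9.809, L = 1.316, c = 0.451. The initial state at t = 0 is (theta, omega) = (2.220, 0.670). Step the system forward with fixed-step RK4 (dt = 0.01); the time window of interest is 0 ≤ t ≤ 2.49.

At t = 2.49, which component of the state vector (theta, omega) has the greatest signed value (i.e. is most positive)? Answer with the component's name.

t=0.000: state=(2.220, 0.670)
step 1 (dt=0.01): k1=(0.670, -6.239), k2=(0.639, -6.210), k3=(0.639, -6.211), k4=(0.608, -6.183); state += dt/6·(k1+2k2+2k3+k4)
t=0.010: state=(2.226, 0.608)
t=0.020: state=(2.232, 0.546)
t=0.030: state=(2.237, 0.485)
continuing one RK4 step at a time; state shown every 10 steps (Δt=0.1):
t=0.100: state=(2.257, 0.070)
t=0.200: state=(2.235, -0.499)
t=0.300: state=(2.157, -1.066)
t=0.400: state=(2.021, -1.650)
t=0.500: state=(1.826, -2.259)
t=0.600: state=(1.569, -2.880)
t=0.700: state=(1.251, -3.470)
t=0.800: state=(0.878, -3.952)
t=0.900: state=(0.467, -4.229)
t=1.000: state=(0.042, -4.224)
t=1.100: state=(-0.367, -3.917)
t=1.200: state=(-0.733, -3.362)
t=1.300: state=(-1.034, -2.649)
t=1.400: state=(-1.260, -1.867)
t=1.500: state=(-1.408, -1.076)
t=1.600: state=(-1.476, -0.305)
t=1.700: state=(-1.470, 0.434)
t=1.800: state=(-1.391, 1.137)
t=1.900: state=(-1.244, 1.793)
t=2.000: state=(-1.035, 2.376)
t=2.100: state=(-0.773, 2.843)
t=2.200: state=(-0.472, 3.141)
t=2.300: state=(-0.151, 3.225)
t=2.400: state=(0.166, 3.076)
t=2.490: state=(0.429, 2.759)
compare at T: theta=0.429, omega=2.759

largest component: omega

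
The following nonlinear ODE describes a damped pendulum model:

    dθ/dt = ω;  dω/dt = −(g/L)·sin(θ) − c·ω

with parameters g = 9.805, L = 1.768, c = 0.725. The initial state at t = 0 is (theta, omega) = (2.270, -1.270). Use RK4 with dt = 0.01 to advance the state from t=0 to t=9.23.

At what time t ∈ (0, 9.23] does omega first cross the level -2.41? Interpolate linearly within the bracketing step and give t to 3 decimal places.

t = 0.315

t=0.000: state=(2.270, -1.270)
step 1 (dt=0.01): k1=(-1.270, -3.324), k2=(-1.287, -3.334), k3=(-1.287, -3.335), k4=(-1.303, -3.345); state += dt/6·(k1+2k2+2k3+k4)
t=0.010: state=(2.257, -1.303)
t=0.020: state=(2.244, -1.337)
t=0.030: state=(2.230, -1.371)
t=0.310: state=(1.706, -2.391)
next step: t=0.320: state=(1.682, -2.429) — omega has crossed -2.41
linear interpolation between t=0.310 (-2.39142) and t=0.320 (-2.42898) → t≈0.315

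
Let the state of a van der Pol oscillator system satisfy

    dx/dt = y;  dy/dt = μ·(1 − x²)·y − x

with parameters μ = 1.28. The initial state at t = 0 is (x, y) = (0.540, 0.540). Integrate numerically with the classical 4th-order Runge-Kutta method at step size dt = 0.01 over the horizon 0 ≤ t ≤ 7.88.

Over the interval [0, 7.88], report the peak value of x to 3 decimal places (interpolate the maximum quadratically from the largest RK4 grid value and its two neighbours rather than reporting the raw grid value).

max x = 2.009

t=0.000: state=(0.540, 0.540)
step 1 (dt=0.01): k1=(0.540, -0.050), k2=(0.540, -0.055), k3=(0.540, -0.055), k4=(0.539, -0.060); state += dt/6·(k1+2k2+2k3+k4)
t=0.010: state=(0.545, 0.539)
t=0.020: state=(0.551, 0.539)
t=0.030: state=(0.556, 0.538)
continuing one RK4 step at a time; state shown every 50 steps (Δt=0.5):
t=0.500: state=(0.781, 0.379)
t=1.000: state=(0.881, -0.005)
t=1.500: state=(0.763, -0.475)
t=2.000: state=(0.382, -1.096)
t=2.500: state=(-0.398, -2.060)
t=3.000: state=(-1.457, -1.651)
t=3.500: state=(-1.820, -0.008)
t=4.000: state=(-1.674, 0.490)
t=4.500: state=(-1.367, 0.738)
t=5.000: state=(-0.912, 1.132)
t=5.500: state=(-0.145, 2.075)
t=6.000: state=(1.189, 2.822)
t=6.500: state=(1.986, 0.369)
t=7.000: state=(1.923, -0.396)
t=7.500: state=(1.673, -0.584)
t=7.880: state=(1.425, -0.729)
largest grid value and its neighbours: x(6.630)=2.00907, x(6.640)=2.00916, x(6.650)=2.00905
parabola through these three points peaks at t≈6.640 with x≈2.00916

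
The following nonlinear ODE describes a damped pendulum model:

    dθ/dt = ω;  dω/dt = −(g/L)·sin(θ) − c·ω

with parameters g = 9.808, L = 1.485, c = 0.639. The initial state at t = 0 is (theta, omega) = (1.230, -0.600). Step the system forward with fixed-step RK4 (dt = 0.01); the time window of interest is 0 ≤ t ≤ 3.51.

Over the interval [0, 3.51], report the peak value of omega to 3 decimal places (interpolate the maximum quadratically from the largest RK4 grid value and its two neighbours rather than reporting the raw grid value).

t=0.000: state=(1.230, -0.600)
step 1 (dt=0.01): k1=(-0.600, -5.841), k2=(-0.629, -5.816), k3=(-0.629, -5.816), k4=(-0.658, -5.790); state += dt/6·(k1+2k2+2k3+k4)
t=0.010: state=(1.224, -0.658)
t=0.020: state=(1.217, -0.716)
t=0.030: state=(1.209, -0.773)
continuing one RK4 step at a time; state shown every 20 steps (Δt=0.2):
t=0.200: state=(1.001, -1.647)
t=0.400: state=(0.595, -2.337)
t=0.600: state=(0.103, -2.473)
t=0.800: state=(-0.354, -2.007)
t=1.000: state=(-0.673, -1.141)
t=1.200: state=(-0.802, -0.155)
t=1.400: state=(-0.741, 0.741)
t=1.600: state=(-0.522, 1.391)
t=1.800: state=(-0.209, 1.668)
t=2.000: state=(0.116, 1.518)
t=2.200: state=(0.374, 1.022)
t=2.400: state=(0.513, 0.353)
t=2.600: state=(0.516, -0.312)
t=2.800: state=(0.399, -0.830)
t=3.000: state=(0.201, -1.099)
t=3.200: state=(-0.021, -1.075)
t=3.400: state=(-0.211, -0.794)
t=3.510: state=(-0.287, -0.565)
largest grid value and its neighbours: omega(1.820)=1.67163, omega(1.830)=1.67196, omega(1.840)=1.67121
parabola through these three points peaks at t≈1.828 with omega≈1.67198

max omega = 1.672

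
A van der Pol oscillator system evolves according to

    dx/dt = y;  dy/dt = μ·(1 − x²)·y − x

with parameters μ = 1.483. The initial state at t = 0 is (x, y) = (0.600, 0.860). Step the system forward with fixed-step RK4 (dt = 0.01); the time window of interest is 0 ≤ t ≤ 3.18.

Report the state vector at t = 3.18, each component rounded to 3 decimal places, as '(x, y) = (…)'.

t=0.000: state=(0.600, 0.860)
step 1 (dt=0.01): k1=(0.860, 0.216), k2=(0.861, 0.206), k3=(0.861, 0.206), k4=(0.862, 0.196); state += dt/6·(k1+2k2+2k3+k4)
t=0.010: state=(0.609, 0.862)
t=0.020: state=(0.617, 0.864)
t=0.030: state=(0.626, 0.866)
continuing one RK4 step at a time; state shown every 20 steps (Δt=0.2):
t=0.200: state=(0.773, 0.858)
t=0.400: state=(0.936, 0.751)
t=0.600: state=(1.067, 0.549)
t=0.800: state=(1.152, 0.297)
t=1.000: state=(1.186, 0.044)
t=1.200: state=(1.172, -0.184)
t=1.400: state=(1.114, -0.387)
t=1.600: state=(1.017, -0.582)
t=1.800: state=(0.880, -0.792)
t=2.000: state=(0.697, -1.052)
t=2.200: state=(0.453, -1.409)
t=2.400: state=(0.124, -1.912)
t=2.600: state=(-0.321, -2.536)
t=2.800: state=(-0.876, -2.925)
t=3.000: state=(-1.428, -2.405)
t=3.180: state=(-1.766, -1.332)

(x, y) = (-1.766, -1.332)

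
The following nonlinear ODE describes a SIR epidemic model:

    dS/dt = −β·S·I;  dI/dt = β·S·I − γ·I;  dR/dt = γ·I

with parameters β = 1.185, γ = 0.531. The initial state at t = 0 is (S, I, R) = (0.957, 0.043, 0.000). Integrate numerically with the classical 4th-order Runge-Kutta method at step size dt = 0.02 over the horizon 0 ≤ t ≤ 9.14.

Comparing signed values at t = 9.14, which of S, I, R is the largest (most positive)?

t=0.000: state=(0.957, 0.043, 0.000)
step 1 (dt=0.02): k1=(-0.049, 0.026, 0.023), k2=(-0.049, 0.026, 0.023), k3=(-0.049, 0.026, 0.023), k4=(-0.049, 0.026, 0.023); state += dt/6·(k1+2k2+2k3+k4)
t=0.020: state=(0.956, 0.044, 0.000)
t=0.040: state=(0.955, 0.044, 0.001)
t=0.060: state=(0.954, 0.045, 0.001)
continuing one RK4 step at a time; state shown every 25 steps (Δt=0.5):
t=0.500: state=(0.929, 0.058, 0.013)
t=1.000: state=(0.893, 0.076, 0.031)
t=1.500: state=(0.849, 0.098, 0.054)
t=2.000: state=(0.795, 0.122, 0.083)
t=2.500: state=(0.734, 0.147, 0.119)
t=3.000: state=(0.668, 0.171, 0.161)
t=3.500: state=(0.600, 0.191, 0.209)
t=4.000: state=(0.534, 0.205, 0.262)
t=4.500: state=(0.472, 0.211, 0.317)
t=5.000: state=(0.416, 0.211, 0.373)
t=5.500: state=(0.368, 0.204, 0.428)
t=6.000: state=(0.327, 0.192, 0.481)
t=6.500: state=(0.293, 0.177, 0.530)
t=7.000: state=(0.265, 0.160, 0.575)
t=7.500: state=(0.243, 0.143, 0.615)
t=8.000: state=(0.224, 0.125, 0.650)
t=8.500: state=(0.209, 0.109, 0.682)
t=9.000: state=(0.197, 0.095, 0.709)
t=9.140: state=(0.194, 0.091, 0.715)
compare at T: S=0.194, I=0.091, R=0.715

largest component: R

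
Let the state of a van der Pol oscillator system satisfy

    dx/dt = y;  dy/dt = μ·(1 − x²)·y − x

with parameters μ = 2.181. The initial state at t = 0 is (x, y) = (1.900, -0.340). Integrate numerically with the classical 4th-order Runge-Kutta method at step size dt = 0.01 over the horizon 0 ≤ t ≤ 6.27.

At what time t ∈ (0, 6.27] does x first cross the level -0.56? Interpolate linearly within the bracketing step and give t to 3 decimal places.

t = 2.686

t=0.000: state=(1.900, -0.340)
step 1 (dt=0.01): k1=(-0.340, 0.035), k2=(-0.340, 0.031), k3=(-0.340, 0.031), k4=(-0.340, 0.027); state += dt/6·(k1+2k2+2k3+k4)
t=0.010: state=(1.897, -0.340)
t=0.020: state=(1.893, -0.339)
t=0.030: state=(1.890, -0.339)
continuing one RK4 step at a time; state shown every 25 steps (Δt=0.25):
t=0.250: state=(1.815, -0.348)
t=0.500: state=(1.725, -0.373)
t=0.750: state=(1.627, -0.408)
t=1.000: state=(1.520, -0.455)
t=1.250: state=(1.398, -0.521)
t=1.500: state=(1.257, -0.617)
t=1.750: state=(1.085, -0.771)
t=2.000: state=(0.862, -1.039)
t=2.250: state=(0.545, -1.560)
t=2.500: state=(0.036, -2.631)
t=2.680: state=(-0.536, -3.726)
next step: t=2.690: state=(-0.574, -3.777) — x has crossed -0.56
linear interpolation between t=2.680 (-0.53649) and t=2.690 (-0.57401) → t≈2.686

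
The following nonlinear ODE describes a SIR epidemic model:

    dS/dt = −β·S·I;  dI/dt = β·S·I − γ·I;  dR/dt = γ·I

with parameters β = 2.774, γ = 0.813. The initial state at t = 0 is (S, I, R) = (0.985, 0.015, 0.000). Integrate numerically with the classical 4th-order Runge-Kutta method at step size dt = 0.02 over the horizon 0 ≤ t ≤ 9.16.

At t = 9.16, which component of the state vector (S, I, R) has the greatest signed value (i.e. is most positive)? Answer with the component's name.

largest component: R

t=0.000: state=(0.985, 0.015, 0.000)
step 1 (dt=0.02): k1=(-0.041, 0.029, 0.012), k2=(-0.042, 0.029, 0.012), k3=(-0.042, 0.029, 0.012), k4=(-0.043, 0.030, 0.013); state += dt/6·(k1+2k2+2k3+k4)
t=0.020: state=(0.984, 0.016, 0.000)
t=0.040: state=(0.983, 0.016, 0.001)
t=0.060: state=(0.982, 0.017, 0.001)
continuing one RK4 step at a time; state shown every 25 steps (Δt=0.5):
t=0.500: state=(0.951, 0.038, 0.010)
t=1.000: state=(0.874, 0.091, 0.035)
t=1.500: state=(0.724, 0.186, 0.090)
t=2.000: state=(0.518, 0.294, 0.188)
t=2.500: state=(0.329, 0.350, 0.322)
t=3.000: state=(0.203, 0.334, 0.463)
t=3.500: state=(0.132, 0.280, 0.588)
t=4.000: state=(0.094, 0.217, 0.689)
t=4.500: state=(0.072, 0.162, 0.766)
t=5.000: state=(0.060, 0.118, 0.822)
t=5.500: state=(0.052, 0.085, 0.863)
t=6.000: state=(0.047, 0.061, 0.893)
t=6.500: state=(0.044, 0.043, 0.913)
t=7.000: state=(0.042, 0.030, 0.928)
t=7.500: state=(0.040, 0.021, 0.939)
t=8.000: state=(0.039, 0.015, 0.946)
t=8.500: state=(0.038, 0.011, 0.951)
t=9.000: state=(0.038, 0.007, 0.955)
t=9.160: state=(0.038, 0.007, 0.956)
compare at T: S=0.038, I=0.007, R=0.956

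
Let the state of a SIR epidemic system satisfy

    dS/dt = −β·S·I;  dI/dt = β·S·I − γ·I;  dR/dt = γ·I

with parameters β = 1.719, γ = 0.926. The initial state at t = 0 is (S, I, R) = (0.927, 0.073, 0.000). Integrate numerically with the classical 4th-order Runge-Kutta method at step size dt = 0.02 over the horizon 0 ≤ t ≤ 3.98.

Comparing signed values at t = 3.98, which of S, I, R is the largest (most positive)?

t=0.000: state=(0.927, 0.073, 0.000)
step 1 (dt=0.02): k1=(-0.116, 0.049, 0.068), k2=(-0.117, 0.049, 0.068), k3=(-0.117, 0.049, 0.068), k4=(-0.118, 0.049, 0.069); state += dt/6·(k1+2k2+2k3+k4)
t=0.020: state=(0.925, 0.074, 0.001)
t=0.040: state=(0.922, 0.075, 0.003)
t=0.060: state=(0.920, 0.076, 0.004)
continuing one RK4 step at a time; state shown every 10 steps (Δt=0.2):
t=0.200: state=(0.902, 0.083, 0.014)
t=0.400: state=(0.875, 0.094, 0.031)
t=0.600: state=(0.846, 0.105, 0.049)
t=0.800: state=(0.815, 0.116, 0.070)
t=1.000: state=(0.781, 0.127, 0.092)
t=1.200: state=(0.747, 0.137, 0.116)
t=1.400: state=(0.711, 0.146, 0.143)
t=1.600: state=(0.676, 0.154, 0.170)
t=1.800: state=(0.640, 0.160, 0.200)
t=2.000: state=(0.605, 0.165, 0.230)
t=2.200: state=(0.571, 0.168, 0.261)
t=2.400: state=(0.539, 0.169, 0.292)
t=2.600: state=(0.509, 0.168, 0.323)
t=2.800: state=(0.481, 0.166, 0.354)
t=3.000: state=(0.454, 0.161, 0.384)
t=3.200: state=(0.430, 0.156, 0.414)
t=3.400: state=(0.408, 0.150, 0.442)
t=3.600: state=(0.388, 0.143, 0.469)
t=3.800: state=(0.370, 0.135, 0.495)
t=3.980: state=(0.355, 0.128, 0.517)
compare at T: S=0.355, I=0.128, R=0.517

largest component: R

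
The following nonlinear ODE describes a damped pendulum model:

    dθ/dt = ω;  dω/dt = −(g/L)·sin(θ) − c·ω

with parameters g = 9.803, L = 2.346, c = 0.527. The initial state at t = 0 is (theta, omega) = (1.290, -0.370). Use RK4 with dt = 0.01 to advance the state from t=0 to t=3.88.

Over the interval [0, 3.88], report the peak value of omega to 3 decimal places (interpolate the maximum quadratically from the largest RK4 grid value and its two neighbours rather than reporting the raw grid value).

max omega = 1.342

t=0.000: state=(1.290, -0.370)
step 1 (dt=0.01): k1=(-0.370, -3.820), k2=(-0.389, -3.808), k3=(-0.389, -3.808), k4=(-0.408, -3.795); state += dt/6·(k1+2k2+2k3+k4)
t=0.010: state=(1.286, -0.408)
t=0.020: state=(1.282, -0.446)
t=0.030: state=(1.277, -0.483)
continuing one RK4 step at a time; state shown every 20 steps (Δt=0.2):
t=0.200: state=(1.143, -1.079)
t=0.400: state=(0.868, -1.642)
t=0.600: state=(0.502, -1.978)
t=0.800: state=(0.097, -2.010)
t=1.000: state=(-0.281, -1.730)
t=1.200: state=(-0.579, -1.219)
t=1.400: state=(-0.762, -0.598)
t=1.600: state=(-0.818, 0.031)
t=1.800: state=(-0.754, 0.594)
t=2.000: state=(-0.589, 1.031)
t=2.200: state=(-0.353, 1.289)
t=2.400: state=(-0.088, 1.331)
t=2.600: state=(0.165, 1.164)
t=2.800: state=(0.367, 0.833)
t=3.000: state=(0.493, 0.414)
t=3.200: state=(0.532, -0.021)
t=3.400: state=(0.487, -0.410)
t=3.600: state=(0.374, -0.703)
t=3.800: state=(0.215, -0.863)
t=3.880: state=(0.145, -0.886)
largest grid value and its neighbours: omega(2.330)=1.34166, omega(2.340)=1.34185, omega(2.350)=1.34148
parabola through these three points peaks at t≈2.338 with omega≈1.34185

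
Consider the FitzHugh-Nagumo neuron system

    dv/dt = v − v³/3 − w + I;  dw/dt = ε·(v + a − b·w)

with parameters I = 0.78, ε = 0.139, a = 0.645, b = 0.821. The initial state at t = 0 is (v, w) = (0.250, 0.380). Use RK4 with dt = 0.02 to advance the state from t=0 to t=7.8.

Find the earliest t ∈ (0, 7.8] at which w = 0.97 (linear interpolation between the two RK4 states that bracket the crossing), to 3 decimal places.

t=0.000: state=(0.250, 0.380)
step 1 (dt=0.02): k1=(0.645, 0.081), k2=(0.650, 0.082), k3=(0.650, 0.082), k4=(0.655, 0.083); state += dt/6·(k1+2k2+2k3+k4)
t=0.020: state=(0.263, 0.382)
t=0.040: state=(0.276, 0.383)
t=0.060: state=(0.290, 0.385)
continuing one RK4 step at a time; state shown every 25 steps (Δt=0.5):
t=0.500: state=(0.638, 0.432)
t=1.000: state=(1.111, 0.511)
t=1.500: state=(1.491, 0.615)
t=2.000: state=(1.665, 0.732)
t=2.500: state=(1.700, 0.849)
t=3.000: state=(1.677, 0.960)
t=3.040: state=(1.674, 0.968)
next step: t=3.060: state=(1.672, 0.973) — w has crossed 0.97
linear interpolation between t=3.040 (0.96849) and t=3.060 (0.97272) → t≈3.047

t = 3.047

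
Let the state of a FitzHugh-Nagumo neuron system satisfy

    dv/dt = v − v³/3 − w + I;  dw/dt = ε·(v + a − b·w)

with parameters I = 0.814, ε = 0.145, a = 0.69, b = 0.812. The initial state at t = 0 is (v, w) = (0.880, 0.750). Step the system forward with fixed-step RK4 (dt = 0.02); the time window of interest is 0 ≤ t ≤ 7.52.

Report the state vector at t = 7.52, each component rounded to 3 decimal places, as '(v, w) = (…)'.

t=0.000: state=(0.880, 0.750)
step 1 (dt=0.02): k1=(0.717, 0.139), k2=(0.717, 0.140), k3=(0.717, 0.140), k4=(0.717, 0.141); state += dt/6·(k1+2k2+2k3+k4)
t=0.020: state=(0.894, 0.753)
t=0.040: state=(0.909, 0.756)
t=0.060: state=(0.923, 0.759)
continuing one RK4 step at a time; state shown every 25 steps (Δt=0.5):
t=0.500: state=(1.220, 0.830)
t=1.000: state=(1.451, 0.926)
t=1.500: state=(1.550, 1.028)
t=2.000: state=(1.564, 1.128)
t=2.500: state=(1.536, 1.221)
t=3.000: state=(1.489, 1.307)
t=3.500: state=(1.433, 1.383)
t=4.000: state=(1.372, 1.452)
t=4.500: state=(1.307, 1.512)
t=5.000: state=(1.237, 1.563)
t=5.500: state=(1.163, 1.607)
t=6.000: state=(1.082, 1.643)
t=6.500: state=(0.993, 1.671)
t=7.000: state=(0.891, 1.690)
t=7.500: state=(0.769, 1.700)
t=7.520: state=(0.764, 1.701)

(v, w) = (0.764, 1.701)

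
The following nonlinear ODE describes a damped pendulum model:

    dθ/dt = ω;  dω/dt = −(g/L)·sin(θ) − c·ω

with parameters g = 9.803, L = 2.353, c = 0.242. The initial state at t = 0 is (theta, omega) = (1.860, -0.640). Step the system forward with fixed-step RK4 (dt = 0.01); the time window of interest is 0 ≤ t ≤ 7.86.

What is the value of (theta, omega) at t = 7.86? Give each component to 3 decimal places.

t=0.000: state=(1.860, -0.640)
step 1 (dt=0.01): k1=(-0.640, -3.838), k2=(-0.659, -3.837), k3=(-0.659, -3.838), k4=(-0.678, -3.837); state += dt/6·(k1+2k2+2k3+k4)
t=0.010: state=(1.853, -0.678)
t=0.020: state=(1.846, -0.717)
t=0.030: state=(1.839, -0.755)
continuing one RK4 step at a time; state shown every 50 steps (Δt=0.5):
t=0.500: state=(1.068, -2.475)
t=1.000: state=(-0.367, -2.808)
t=1.500: state=(-1.351, -0.958)
t=2.000: state=(-1.307, 1.088)
t=2.500: state=(-0.370, 2.428)
t=3.000: state=(0.756, 1.716)
t=3.500: state=(1.155, -0.158)
t=4.000: state=(0.648, -1.732)
t=4.500: state=(-0.325, -1.827)
t=5.000: state=(-0.913, -0.394)
t=5.500: state=(-0.704, 1.149)
t=6.000: state=(0.060, 1.648)
t=6.500: state=(0.685, 0.671)
t=7.000: state=(0.665, -0.719)
t=7.500: state=(0.088, -1.388)
t=7.860: state=(-0.371, -1.053)

(theta, omega) = (-0.371, -1.053)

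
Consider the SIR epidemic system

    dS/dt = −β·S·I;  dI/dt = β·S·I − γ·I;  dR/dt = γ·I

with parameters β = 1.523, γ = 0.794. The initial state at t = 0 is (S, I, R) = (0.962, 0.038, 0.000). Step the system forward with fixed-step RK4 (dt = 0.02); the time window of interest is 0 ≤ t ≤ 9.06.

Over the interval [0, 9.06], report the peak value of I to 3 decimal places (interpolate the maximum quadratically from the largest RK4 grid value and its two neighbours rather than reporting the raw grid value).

max I = 0.159

t=0.000: state=(0.962, 0.038, 0.000)
step 1 (dt=0.02): k1=(-0.056, 0.026, 0.030), k2=(-0.056, 0.026, 0.030), k3=(-0.056, 0.026, 0.030), k4=(-0.056, 0.026, 0.031); state += dt/6·(k1+2k2+2k3+k4)
t=0.020: state=(0.961, 0.039, 0.001)
t=0.040: state=(0.960, 0.039, 0.001)
t=0.060: state=(0.959, 0.040, 0.002)
continuing one RK4 step at a time; state shown every 25 steps (Δt=0.5):
t=0.500: state=(0.930, 0.053, 0.018)
t=1.000: state=(0.887, 0.071, 0.042)
t=1.500: state=(0.834, 0.091, 0.074)
t=2.000: state=(0.772, 0.113, 0.115)
t=2.500: state=(0.702, 0.134, 0.164)
t=3.000: state=(0.630, 0.149, 0.220)
t=3.500: state=(0.560, 0.158, 0.282)
t=4.000: state=(0.497, 0.159, 0.345)
t=4.500: state=(0.441, 0.152, 0.407)
t=5.000: state=(0.394, 0.141, 0.465)
t=5.500: state=(0.356, 0.126, 0.518)
t=6.000: state=(0.326, 0.110, 0.565)
t=6.500: state=(0.301, 0.094, 0.605)
t=7.000: state=(0.282, 0.079, 0.639)
t=7.500: state=(0.267, 0.065, 0.668)
t=8.000: state=(0.256, 0.053, 0.691)
t=8.500: state=(0.246, 0.043, 0.710)
t=9.000: state=(0.239, 0.035, 0.726)
t=9.060: state=(0.238, 0.034, 0.727)
largest grid value and its neighbours: I(3.780)=0.15928, I(3.800)=0.15928, I(3.820)=0.15927
parabola through these three points peaks at t≈3.799 with I≈0.15928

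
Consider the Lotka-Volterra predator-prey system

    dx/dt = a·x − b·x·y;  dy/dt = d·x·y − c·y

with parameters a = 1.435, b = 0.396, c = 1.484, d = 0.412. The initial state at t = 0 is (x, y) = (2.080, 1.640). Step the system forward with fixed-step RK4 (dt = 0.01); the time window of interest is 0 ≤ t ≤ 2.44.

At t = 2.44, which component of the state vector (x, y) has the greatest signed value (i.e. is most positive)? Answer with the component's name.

t=0.000: state=(2.080, 1.640)
step 1 (dt=0.01): k1=(1.634, -1.028), k2=(1.645, -1.020), k3=(1.645, -1.020), k4=(1.655, -1.011); state += dt/6·(k1+2k2+2k3+k4)
t=0.010: state=(2.096, 1.630)
t=0.020: state=(2.113, 1.620)
t=0.030: state=(2.130, 1.610)
continuing one RK4 step at a time; state shown every 10 steps (Δt=0.1):
t=0.100: state=(2.254, 1.546)
t=0.200: state=(2.452, 1.468)
t=0.300: state=(2.673, 1.406)
t=0.400: state=(2.922, 1.360)
t=0.500: state=(3.198, 1.330)
t=0.600: state=(3.503, 1.316)
t=0.700: state=(3.838, 1.320)
t=0.800: state=(4.203, 1.343)
t=0.900: state=(4.596, 1.388)
t=1.000: state=(5.015, 1.458)
t=1.100: state=(5.454, 1.559)
t=1.200: state=(5.903, 1.699)
t=1.300: state=(6.349, 1.885)
t=1.400: state=(6.770, 2.129)
t=1.500: state=(7.140, 2.445)
t=1.600: state=(7.424, 2.847)
t=1.700: state=(7.583, 3.345)
t=1.800: state=(7.579, 3.943)
t=1.900: state=(7.385, 4.630)
t=2.000: state=(6.994, 5.371)
t=2.100: state=(6.431, 6.108)
t=2.200: state=(5.750, 6.770)
t=2.300: state=(5.022, 7.286)
t=2.400: state=(4.313, 7.612)
t=2.440: state=(4.047, 7.685)
compare at T: x=4.047, y=7.685

largest component: y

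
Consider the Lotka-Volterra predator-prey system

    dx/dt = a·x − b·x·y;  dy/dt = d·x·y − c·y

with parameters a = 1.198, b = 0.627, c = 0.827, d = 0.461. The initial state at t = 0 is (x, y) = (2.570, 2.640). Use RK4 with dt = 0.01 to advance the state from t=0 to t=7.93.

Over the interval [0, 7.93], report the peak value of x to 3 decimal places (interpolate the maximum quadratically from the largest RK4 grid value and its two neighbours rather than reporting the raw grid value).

max x = 2.998

t=0.000: state=(2.570, 2.640)
step 1 (dt=0.01): k1=(-1.175, 0.945), k2=(-1.180, 0.939), k3=(-1.180, 0.939), k4=(-1.185, 0.933); state += dt/6·(k1+2k2+2k3+k4)
t=0.010: state=(2.558, 2.649)
t=0.020: state=(2.546, 2.659)
t=0.030: state=(2.534, 2.668)
continuing one RK4 step at a time; state shown every 50 steps (Δt=0.5):
t=0.500: state=(1.933, 2.935)
t=1.000: state=(1.410, 2.842)
t=1.500: state=(1.106, 2.501)
t=2.000: state=(0.979, 2.098)
t=2.500: state=(0.979, 1.735)
t=3.000: state=(1.084, 1.453)
t=3.500: state=(1.293, 1.261)
t=4.000: state=(1.614, 1.163)
t=4.500: state=(2.044, 1.170)
t=5.000: state=(2.532, 1.311)
t=5.500: state=(2.920, 1.632)
t=6.000: state=(2.953, 2.144)
t=6.500: state=(2.514, 2.683)
t=7.000: state=(1.876, 2.942)
t=7.500: state=(1.372, 2.817)
t=7.930: state=(1.116, 2.520)
largest grid value and its neighbours: x(5.780)=2.99806, x(5.790)=2.99816, x(5.800)=2.99806
parabola through these three points peaks at t≈5.790 with x≈2.99816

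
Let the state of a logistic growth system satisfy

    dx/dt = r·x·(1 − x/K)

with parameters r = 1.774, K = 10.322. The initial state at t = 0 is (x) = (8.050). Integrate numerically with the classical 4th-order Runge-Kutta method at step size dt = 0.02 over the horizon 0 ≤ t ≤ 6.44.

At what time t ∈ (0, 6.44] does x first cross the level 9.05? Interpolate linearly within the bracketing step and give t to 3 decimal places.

t=0.000: state=(8.050)
step 1 (dt=0.02): k1=(3.143), k2=(3.112), k3=(3.112), k4=(3.081); state += dt/6·(k1+2k2+2k3+k4)
t=0.020: state=(8.112)
t=0.040: state=(8.173)
t=0.060: state=(8.233)
t=0.380: state=(9.024)
next step: t=0.400: state=(9.064) — x has crossed 9.05
linear interpolation between t=0.380 (9.02408) and t=0.400 (9.06381) → t≈0.393

t = 0.393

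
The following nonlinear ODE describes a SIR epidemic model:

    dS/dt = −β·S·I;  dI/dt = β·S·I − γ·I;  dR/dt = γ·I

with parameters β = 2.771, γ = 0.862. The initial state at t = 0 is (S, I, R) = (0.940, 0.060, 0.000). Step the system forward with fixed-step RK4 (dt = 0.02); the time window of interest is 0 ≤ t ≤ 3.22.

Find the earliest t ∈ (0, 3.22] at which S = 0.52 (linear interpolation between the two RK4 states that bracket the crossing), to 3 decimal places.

t = 1.274

t=0.000: state=(0.940, 0.060, 0.000)
step 1 (dt=0.02): k1=(-0.156, 0.105, 0.052), k2=(-0.159, 0.106, 0.053), k3=(-0.159, 0.106, 0.053), k4=(-0.161, 0.108, 0.054); state += dt/6·(k1+2k2+2k3+k4)
t=0.020: state=(0.937, 0.062, 0.001)
t=0.040: state=(0.934, 0.064, 0.002)
t=0.060: state=(0.930, 0.067, 0.003)
continuing one RK4 step at a time; state shown every 10 steps (Δt=0.2):
t=0.200: state=(0.903, 0.084, 0.012)
t=0.400: state=(0.855, 0.115, 0.029)
t=0.600: state=(0.794, 0.154, 0.053)
t=0.800: state=(0.721, 0.197, 0.083)
t=1.000: state=(0.638, 0.241, 0.120)
t=1.200: state=(0.552, 0.282, 0.166)
t=1.260: state=(0.526, 0.293, 0.181)
next step: t=1.280: state=(0.518, 0.297, 0.186) — S has crossed 0.52
linear interpolation between t=1.260 (0.52605) and t=1.280 (0.51751) → t≈1.274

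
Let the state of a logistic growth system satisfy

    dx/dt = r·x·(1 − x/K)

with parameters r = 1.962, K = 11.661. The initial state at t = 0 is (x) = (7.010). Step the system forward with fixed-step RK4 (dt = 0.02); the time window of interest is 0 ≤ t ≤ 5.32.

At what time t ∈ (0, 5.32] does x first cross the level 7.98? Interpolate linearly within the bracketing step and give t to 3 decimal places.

t=0.000: state=(7.010)
step 1 (dt=0.02): k1=(5.486), k2=(5.463), k3=(5.463), k4=(5.440); state += dt/6·(k1+2k2+2k3+k4)
t=0.020: state=(7.119)
t=0.040: state=(7.228)
t=0.060: state=(7.335)
t=0.180: state=(7.954)
next step: t=0.200: state=(8.052) — x has crossed 7.98
linear interpolation between t=0.180 (7.95391) and t=0.200 (8.05241) → t≈0.185

t = 0.185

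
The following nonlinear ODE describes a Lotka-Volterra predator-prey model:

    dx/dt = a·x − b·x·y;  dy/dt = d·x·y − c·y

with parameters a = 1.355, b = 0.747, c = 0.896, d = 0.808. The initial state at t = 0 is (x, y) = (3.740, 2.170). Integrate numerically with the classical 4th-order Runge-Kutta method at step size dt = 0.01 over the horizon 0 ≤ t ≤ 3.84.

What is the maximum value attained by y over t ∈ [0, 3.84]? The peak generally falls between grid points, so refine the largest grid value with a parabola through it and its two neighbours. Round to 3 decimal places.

t=0.000: state=(3.740, 2.170)
step 1 (dt=0.01): k1=(-0.995, 4.613), k2=(-1.058, 4.653), k3=(-1.058, 4.653), k4=(-1.122, 4.693); state += dt/6·(k1+2k2+2k3+k4)
t=0.010: state=(3.729, 2.217)
t=0.020: state=(3.718, 2.264)
t=0.030: state=(3.704, 2.312)
continuing one RK4 step at a time; state shown every 20 steps (Δt=0.2):
t=0.200: state=(3.287, 3.222)
t=0.400: state=(2.452, 4.295)
t=0.600: state=(1.598, 4.970)
t=0.800: state=(0.982, 5.099)
t=1.000: state=(0.611, 4.834)
t=1.200: state=(0.402, 4.379)
t=1.400: state=(0.285, 3.866)
t=1.600: state=(0.218, 3.364)
t=1.800: state=(0.179, 2.902)
t=2.000: state=(0.157, 2.492)
t=2.200: state=(0.146, 2.135)
t=2.400: state=(0.142, 1.826)
t=2.600: state=(0.145, 1.562)
t=2.800: state=(0.153, 1.338)
t=3.000: state=(0.167, 1.147)
t=3.200: state=(0.186, 0.987)
t=3.400: state=(0.213, 0.852)
t=3.600: state=(0.248, 0.739)
t=3.800: state=(0.293, 0.645)
t=3.840: state=(0.304, 0.629)
largest grid value and its neighbours: y(0.740)=5.11142, y(0.750)=5.11205, y(0.760)=5.11154
parabola through these three points peaks at t≈0.751 with y≈5.11205

max y = 5.112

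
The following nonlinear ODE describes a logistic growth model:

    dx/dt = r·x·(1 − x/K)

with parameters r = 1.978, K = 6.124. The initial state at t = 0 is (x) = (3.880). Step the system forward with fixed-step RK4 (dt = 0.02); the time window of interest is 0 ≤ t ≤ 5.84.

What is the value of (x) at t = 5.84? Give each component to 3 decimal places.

t=0.000: state=(3.880)
step 1 (dt=0.02): k1=(2.812), k2=(2.797), k3=(2.797), k4=(2.782); state += dt/6·(k1+2k2+2k3+k4)
t=0.020: state=(3.936)
t=0.040: state=(3.991)
t=0.060: state=(4.046)
continuing one RK4 step at a time; state shown every 10 steps (Δt=0.2):
t=0.200: state=(4.408)
t=0.400: state=(4.852)
t=0.600: state=(5.205)
t=0.800: state=(5.474)
t=1.000: state=(5.670)
t=1.200: state=(5.811)
t=1.400: state=(5.910)
t=1.600: state=(5.978)
t=1.800: state=(6.025)
t=2.000: state=(6.057)
t=2.200: state=(6.079)
t=2.400: state=(6.093)
t=2.600: state=(6.103)
t=2.800: state=(6.110)
t=3.000: state=(6.115)
t=3.200: state=(6.118)
t=3.400: state=(6.120)
t=3.600: state=(6.121)
t=3.800: state=(6.122)
t=4.000: state=(6.123)
t=4.200: state=(6.123)
t=4.400: state=(6.123)
t=4.600: state=(6.124)
t=4.800: state=(6.124)
t=5.000: state=(6.124)
t=5.200: state=(6.124)
t=5.400: state=(6.124)
t=5.600: state=(6.124)
t=5.800: state=(6.124)
t=5.840: state=(6.124)

(x) = (6.124)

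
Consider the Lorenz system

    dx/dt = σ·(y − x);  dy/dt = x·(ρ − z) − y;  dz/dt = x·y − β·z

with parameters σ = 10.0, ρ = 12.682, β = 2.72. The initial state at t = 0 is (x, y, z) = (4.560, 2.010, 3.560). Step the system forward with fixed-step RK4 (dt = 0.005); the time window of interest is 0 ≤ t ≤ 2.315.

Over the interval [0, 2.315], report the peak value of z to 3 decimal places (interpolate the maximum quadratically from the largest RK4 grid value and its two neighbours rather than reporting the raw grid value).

t=0.000: state=(4.560, 2.010, 3.560)
step 1 (dt=0.005): k1=(-25.500, 39.586, -0.518), k2=(-23.873, 38.912, -0.197), k3=(-23.930, 38.947, -0.198), k4=(-22.356, 38.305, 0.109); state += dt/6·(k1+2k2+2k3+k4)
t=0.005: state=(4.440, 2.205, 3.559)
t=0.010: state=(4.336, 2.393, 3.561)
t=0.015: state=(4.246, 2.576, 3.566)
continuing one RK4 step at a time; state shown every 20 steps (Δt=0.1):
t=0.100: state=(4.197, 5.300, 4.060)
t=0.200: state=(6.056, 8.461, 6.216)
t=0.300: state=(8.471, 10.500, 11.049)
t=0.400: state=(9.226, 8.419, 16.219)
t=0.500: state=(7.122, 4.212, 16.897)
t=0.600: state=(4.383, 2.119, 14.349)
t=0.700: state=(2.788, 1.820, 11.499)
t=0.800: state=(2.295, 2.203, 9.187)
t=0.900: state=(2.502, 2.980, 7.532)
t=1.000: state=(3.237, 4.232, 6.638)
t=1.100: state=(4.505, 6.042, 6.807)
t=1.200: state=(6.234, 8.061, 8.567)
t=1.300: state=(7.818, 8.927, 11.956)
t=1.400: state=(8.048, 7.323, 14.975)
t=1.500: state=(6.612, 4.732, 15.277)
t=1.600: state=(4.814, 3.280, 13.560)
t=1.700: state=(3.706, 3.030, 11.454)
t=1.800: state=(3.409, 3.457, 9.706)
t=1.900: state=(3.743, 4.341, 8.600)
t=2.000: state=(4.572, 5.613, 8.364)
t=2.100: state=(5.753, 7.014, 9.262)
t=2.200: state=(6.905, 7.824, 11.271)
t=2.300: state=(7.352, 7.251, 13.424)
t=2.315: state=(7.324, 7.049, 13.658)
largest grid value and its neighbours: z(0.455)=17.21949, z(0.460)=17.22850, z(0.465)=17.22512
parabola through these three points peaks at t≈0.461 with z≈17.22882

max z = 17.229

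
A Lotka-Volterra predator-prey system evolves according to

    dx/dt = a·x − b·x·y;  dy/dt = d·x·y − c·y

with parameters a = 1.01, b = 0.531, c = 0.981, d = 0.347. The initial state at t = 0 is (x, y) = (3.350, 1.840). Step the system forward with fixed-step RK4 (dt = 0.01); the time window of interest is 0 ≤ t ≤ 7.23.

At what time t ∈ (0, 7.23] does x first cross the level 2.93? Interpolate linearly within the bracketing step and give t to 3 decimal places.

t=0.000: state=(3.350, 1.840)
step 1 (dt=0.01): k1=(0.110, 0.334), k2=(0.107, 0.335), k3=(0.107, 0.335), k4=(0.104, 0.335); state += dt/6·(k1+2k2+2k3+k4)
t=0.010: state=(3.351, 1.843)
t=0.020: state=(3.352, 1.847)
t=0.030: state=(3.353, 1.850)
continuing one RK4 step at a time; state shown every 25 steps (Δt=0.25):
t=0.250: state=(3.359, 1.927)
t=0.500: state=(3.328, 2.015)
t=0.750: state=(3.260, 2.099)
t=1.000: state=(3.160, 2.171)
t=1.250: state=(3.038, 2.223)
t=1.450: state=(2.932, 2.247)
next step: t=1.460: state=(2.927, 2.248) — x has crossed 2.93
linear interpolation between t=1.450 (2.93210) and t=1.460 (2.92672) → t≈1.454

t = 1.454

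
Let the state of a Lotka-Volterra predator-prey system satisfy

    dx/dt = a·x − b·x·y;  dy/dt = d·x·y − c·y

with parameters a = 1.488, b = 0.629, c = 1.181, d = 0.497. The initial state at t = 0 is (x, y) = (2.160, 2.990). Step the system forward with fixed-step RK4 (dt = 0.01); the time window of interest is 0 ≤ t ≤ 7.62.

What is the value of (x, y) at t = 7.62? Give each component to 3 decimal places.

(x, y) = (2.846, 1.929)

t=0.000: state=(2.160, 2.990)
step 1 (dt=0.01): k1=(-0.848, -0.321), k2=(-0.844, -0.327), k3=(-0.844, -0.327), k4=(-0.841, -0.334); state += dt/6·(k1+2k2+2k3+k4)
t=0.010: state=(2.152, 2.987)
t=0.020: state=(2.143, 2.983)
t=0.030: state=(2.135, 2.980)
continuing one RK4 step at a time; state shown every 25 steps (Δt=0.25):
t=0.250: state=(1.974, 2.876)
t=0.500: state=(1.845, 2.712)
t=0.750: state=(1.772, 2.526)
t=1.000: state=(1.754, 2.339)
t=1.250: state=(1.786, 2.168)
t=1.500: state=(1.864, 2.024)
t=1.750: state=(1.985, 1.913)
t=2.000: state=(2.145, 1.839)
t=2.250: state=(2.337, 1.808)
t=2.500: state=(2.550, 1.823)
t=2.750: state=(2.765, 1.888)
t=3.000: state=(2.955, 2.006)
t=3.250: state=(3.088, 2.175)
t=3.500: state=(3.131, 2.385)
t=3.750: state=(3.066, 2.612)
t=4.000: state=(2.901, 2.819)
t=4.250: state=(2.667, 2.967)
t=4.500: state=(2.412, 3.028)
t=4.750: state=(2.177, 2.996)
t=5.000: state=(1.987, 2.887)
t=5.250: state=(1.853, 2.726)
t=5.500: state=(1.776, 2.541)
t=5.750: state=(1.754, 2.353)
t=6.000: state=(1.782, 2.181)
t=6.250: state=(1.856, 2.034)
t=6.500: state=(1.974, 1.920)
t=6.750: state=(2.131, 1.843)
t=7.000: state=(2.321, 1.809)
t=7.250: state=(2.533, 1.820)
t=7.500: state=(2.748, 1.881)
t=7.620: state=(2.846, 1.929)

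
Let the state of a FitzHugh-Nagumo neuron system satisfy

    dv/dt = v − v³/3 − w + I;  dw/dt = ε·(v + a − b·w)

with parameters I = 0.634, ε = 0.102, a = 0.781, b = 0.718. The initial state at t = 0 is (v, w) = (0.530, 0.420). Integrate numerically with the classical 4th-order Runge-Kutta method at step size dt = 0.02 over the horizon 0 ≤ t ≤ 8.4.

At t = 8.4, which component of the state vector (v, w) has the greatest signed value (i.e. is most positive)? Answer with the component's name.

t=0.000: state=(0.530, 0.420)
step 1 (dt=0.02): k1=(0.694, 0.103), k2=(0.698, 0.104), k3=(0.698, 0.104), k4=(0.702, 0.104); state += dt/6·(k1+2k2+2k3+k4)
t=0.020: state=(0.544, 0.422)
t=0.040: state=(0.558, 0.424)
t=0.060: state=(0.572, 0.426)
continuing one RK4 step at a time; state shown every 25 steps (Δt=0.5):
t=0.500: state=(0.915, 0.480)
t=1.000: state=(1.294, 0.558)
t=1.500: state=(1.535, 0.648)
t=2.000: state=(1.628, 0.744)
t=2.500: state=(1.637, 0.838)
t=3.000: state=(1.609, 0.928)
t=3.500: state=(1.566, 1.014)
t=4.000: state=(1.516, 1.094)
t=4.500: state=(1.462, 1.168)
t=5.000: state=(1.403, 1.237)
t=5.500: state=(1.341, 1.300)
t=6.000: state=(1.274, 1.358)
t=6.500: state=(1.201, 1.410)
t=7.000: state=(1.120, 1.457)
t=7.500: state=(1.029, 1.497)
t=8.000: state=(0.921, 1.532)
t=8.400: state=(0.817, 1.554)
compare at T: v=0.817, w=1.554

largest component: w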